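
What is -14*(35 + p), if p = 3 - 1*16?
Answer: -308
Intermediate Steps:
p = -13 (p = 3 - 16 = -13)
-14*(35 + p) = -14*(35 - 13) = -14*22 = -308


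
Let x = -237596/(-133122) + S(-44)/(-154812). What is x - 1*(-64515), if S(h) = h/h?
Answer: 221603145575465/3434813844 ≈ 64517.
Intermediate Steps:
S(h) = 1
x = 6130429805/3434813844 (x = -237596/(-133122) + 1/(-154812) = -237596*(-1/133122) + 1*(-1/154812) = 118798/66561 - 1/154812 = 6130429805/3434813844 ≈ 1.7848)
x - 1*(-64515) = 6130429805/3434813844 - 1*(-64515) = 6130429805/3434813844 + 64515 = 221603145575465/3434813844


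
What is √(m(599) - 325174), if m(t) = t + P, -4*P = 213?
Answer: I*√1298513/2 ≈ 569.76*I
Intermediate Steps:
P = -213/4 (P = -¼*213 = -213/4 ≈ -53.250)
m(t) = -213/4 + t (m(t) = t - 213/4 = -213/4 + t)
√(m(599) - 325174) = √((-213/4 + 599) - 325174) = √(2183/4 - 325174) = √(-1298513/4) = I*√1298513/2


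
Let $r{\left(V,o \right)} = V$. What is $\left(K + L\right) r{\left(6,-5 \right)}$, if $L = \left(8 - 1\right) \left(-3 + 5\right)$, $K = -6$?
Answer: $48$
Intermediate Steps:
$L = 14$ ($L = 7 \cdot 2 = 14$)
$\left(K + L\right) r{\left(6,-5 \right)} = \left(-6 + 14\right) 6 = 8 \cdot 6 = 48$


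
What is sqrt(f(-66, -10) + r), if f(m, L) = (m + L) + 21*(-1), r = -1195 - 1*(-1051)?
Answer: I*sqrt(241) ≈ 15.524*I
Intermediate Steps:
r = -144 (r = -1195 + 1051 = -144)
f(m, L) = -21 + L + m (f(m, L) = (L + m) - 21 = -21 + L + m)
sqrt(f(-66, -10) + r) = sqrt((-21 - 10 - 66) - 144) = sqrt(-97 - 144) = sqrt(-241) = I*sqrt(241)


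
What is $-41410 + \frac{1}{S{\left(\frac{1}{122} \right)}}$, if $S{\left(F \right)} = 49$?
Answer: $- \frac{2029089}{49} \approx -41410.0$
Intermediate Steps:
$-41410 + \frac{1}{S{\left(\frac{1}{122} \right)}} = -41410 + \frac{1}{49} = - \frac{2029089}{49}$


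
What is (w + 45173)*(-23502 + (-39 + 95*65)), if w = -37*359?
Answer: -553801740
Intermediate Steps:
w = -13283
(w + 45173)*(-23502 + (-39 + 95*65)) = (-13283 + 45173)*(-23502 + (-39 + 95*65)) = 31890*(-23502 + (-39 + 6175)) = 31890*(-23502 + 6136) = 31890*(-17366) = -553801740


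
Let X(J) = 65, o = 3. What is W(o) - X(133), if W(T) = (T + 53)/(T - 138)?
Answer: -8831/135 ≈ -65.415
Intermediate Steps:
W(T) = (53 + T)/(-138 + T)
W(o) - X(133) = (53 + 3)/(-138 + 3) - 1*65 = 56/(-135) - 65 = -1/135*56 - 65 = -56/135 - 65 = -8831/135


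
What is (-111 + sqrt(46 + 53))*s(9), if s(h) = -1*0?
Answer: 0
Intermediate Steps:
s(h) = 0
(-111 + sqrt(46 + 53))*s(9) = (-111 + sqrt(46 + 53))*0 = (-111 + sqrt(99))*0 = (-111 + 3*sqrt(11))*0 = 0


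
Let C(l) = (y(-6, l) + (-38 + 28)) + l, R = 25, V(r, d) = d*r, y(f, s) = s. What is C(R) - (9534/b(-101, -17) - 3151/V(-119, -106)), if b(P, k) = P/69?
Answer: 8349348255/1274014 ≈ 6553.6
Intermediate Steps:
b(P, k) = P/69 (b(P, k) = P*(1/69) = P/69)
C(l) = -10 + 2*l (C(l) = (l + (-38 + 28)) + l = (l - 10) + l = (-10 + l) + l = -10 + 2*l)
C(R) - (9534/b(-101, -17) - 3151/V(-119, -106)) = (-10 + 2*25) - (9534/(((1/69)*(-101))) - 3151/((-106*(-119)))) = (-10 + 50) - (9534/(-101/69) - 3151/12614) = 40 - (9534*(-69/101) - 3151*1/12614) = 40 - (-657846/101 - 3151/12614) = 40 - 1*(-8298387695/1274014) = 40 + 8298387695/1274014 = 8349348255/1274014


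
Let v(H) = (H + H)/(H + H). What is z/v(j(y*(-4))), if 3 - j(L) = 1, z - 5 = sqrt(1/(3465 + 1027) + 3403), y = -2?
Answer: 5 + sqrt(17166489071)/2246 ≈ 63.335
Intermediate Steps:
z = 5 + sqrt(17166489071)/2246 (z = 5 + sqrt(1/(3465 + 1027) + 3403) = 5 + sqrt(1/4492 + 3403) = 5 + sqrt(15286277/4492) = 5 + sqrt(17166489071)/2246 ≈ 63.335)
j(L) = 2 (j(L) = 3 - 1*1 = 3 - 1 = 2)
v(H) = 1 (v(H) = (2*H)/((2*H)) = (2*H)*(1/(2*H)) = 1)
z/v(j(y*(-4))) = (5 + sqrt(17166489071)/2246)/1 = (5 + sqrt(17166489071)/2246)*1 = 5 + sqrt(17166489071)/2246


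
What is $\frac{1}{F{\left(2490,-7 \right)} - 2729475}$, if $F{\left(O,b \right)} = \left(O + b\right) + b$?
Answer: $- \frac{1}{2726999} \approx -3.667 \cdot 10^{-7}$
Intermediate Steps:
$F{\left(O,b \right)} = O + 2 b$
$\frac{1}{F{\left(2490,-7 \right)} - 2729475} = \frac{1}{\left(2490 + 2 \left(-7\right)\right) - 2729475} = \frac{1}{\left(2490 - 14\right) - 2729475} = \frac{1}{2476 - 2729475} = \frac{1}{-2726999} = - \frac{1}{2726999}$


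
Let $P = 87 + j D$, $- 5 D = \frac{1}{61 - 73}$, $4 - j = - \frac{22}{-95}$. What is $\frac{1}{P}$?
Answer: $\frac{2850}{248129} \approx 0.011486$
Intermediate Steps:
$j = \frac{358}{95}$ ($j = 4 - - \frac{22}{-95} = 4 - \left(-22\right) \left(- \frac{1}{95}\right) = 4 - \frac{22}{95} = \frac{358}{95} \approx 3.7684$)
$D = \frac{1}{60}$ ($D = - \frac{1}{5 \left(61 - 73\right)} = - \frac{1}{5 \left(-12\right)} = \left(- \frac{1}{5}\right) \left(- \frac{1}{12}\right) = \frac{1}{60} \approx 0.016667$)
$P = \frac{248129}{2850}$ ($P = 87 + \frac{358}{95} \cdot \frac{1}{60} = 87 + \frac{179}{2850} = \frac{248129}{2850} \approx 87.063$)
$\frac{1}{P} = \frac{1}{\frac{248129}{2850}} = \frac{2850}{248129}$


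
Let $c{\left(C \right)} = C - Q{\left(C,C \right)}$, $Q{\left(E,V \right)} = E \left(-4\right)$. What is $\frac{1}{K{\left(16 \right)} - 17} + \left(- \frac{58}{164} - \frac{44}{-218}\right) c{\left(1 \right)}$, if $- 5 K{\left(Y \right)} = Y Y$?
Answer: $- \frac{2358375}{3047858} \approx -0.77378$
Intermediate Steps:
$Q{\left(E,V \right)} = - 4 E$
$K{\left(Y \right)} = - \frac{Y^{2}}{5}$ ($K{\left(Y \right)} = - \frac{Y Y}{5} = - \frac{Y^{2}}{5}$)
$c{\left(C \right)} = 5 C$ ($c{\left(C \right)} = C - - 4 C = C + 4 C = 5 C$)
$\frac{1}{K{\left(16 \right)} - 17} + \left(- \frac{58}{164} - \frac{44}{-218}\right) c{\left(1 \right)} = \frac{1}{- \frac{16^{2}}{5} - 17} + \left(- \frac{58}{164} - \frac{44}{-218}\right) 5 \cdot 1 = \frac{1}{\left(- \frac{1}{5}\right) 256 - 17} + \left(\left(-58\right) \frac{1}{164} - - \frac{22}{109}\right) 5 = \frac{1}{- \frac{256}{5} - 17} + \left(- \frac{29}{82} + \frac{22}{109}\right) 5 = \frac{1}{- \frac{341}{5}} - \frac{6785}{8938} = - \frac{5}{341} - \frac{6785}{8938} = - \frac{2358375}{3047858}$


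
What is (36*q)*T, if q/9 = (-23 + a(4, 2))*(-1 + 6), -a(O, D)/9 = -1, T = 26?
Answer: -589680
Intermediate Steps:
a(O, D) = 9 (a(O, D) = -9*(-1) = 9)
q = -630 (q = 9*((-23 + 9)*(-1 + 6)) = 9*(-14*5) = 9*(-70) = -630)
(36*q)*T = (36*(-630))*26 = -22680*26 = -589680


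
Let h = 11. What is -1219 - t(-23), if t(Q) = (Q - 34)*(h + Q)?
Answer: -1903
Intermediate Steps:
t(Q) = (-34 + Q)*(11 + Q) (t(Q) = (Q - 34)*(11 + Q) = (-34 + Q)*(11 + Q))
-1219 - t(-23) = -1219 - (-374 + (-23)**2 - 23*(-23)) = -1219 - (-374 + 529 + 529) = -1219 - 1*684 = -1219 - 684 = -1903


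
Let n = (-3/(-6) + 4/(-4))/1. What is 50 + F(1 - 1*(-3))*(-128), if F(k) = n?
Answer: 114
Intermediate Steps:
n = -1/2 (n = (-3*(-1/6) + 4*(-1/4))*1 = (1/2 - 1)*1 = -1/2*1 = -1/2 ≈ -0.50000)
F(k) = -1/2
50 + F(1 - 1*(-3))*(-128) = 50 - 1/2*(-128) = 50 + 64 = 114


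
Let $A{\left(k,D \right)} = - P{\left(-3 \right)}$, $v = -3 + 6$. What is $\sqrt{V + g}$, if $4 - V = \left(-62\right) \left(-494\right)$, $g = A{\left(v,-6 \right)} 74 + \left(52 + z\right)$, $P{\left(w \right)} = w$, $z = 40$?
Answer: $i \sqrt{30310} \approx 174.1 i$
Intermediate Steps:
$v = 3$
$A{\left(k,D \right)} = 3$ ($A{\left(k,D \right)} = \left(-1\right) \left(-3\right) = 3$)
$g = 314$ ($g = 3 \cdot 74 + \left(52 + 40\right) = 222 + 92 = 314$)
$V = -30624$ ($V = 4 - \left(-62\right) \left(-494\right) = 4 - 30628 = -30624$)
$\sqrt{V + g} = \sqrt{-30624 + 314} = \sqrt{-30310} = i \sqrt{30310}$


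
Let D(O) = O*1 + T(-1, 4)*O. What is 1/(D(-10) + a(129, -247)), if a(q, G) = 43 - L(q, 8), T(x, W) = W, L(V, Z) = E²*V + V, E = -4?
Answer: -1/2200 ≈ -0.00045455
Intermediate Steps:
L(V, Z) = 17*V (L(V, Z) = (-4)²*V + V = 16*V + V = 17*V)
a(q, G) = 43 - 17*q
D(O) = 5*O (D(O) = O*1 + 4*O = O + 4*O = 5*O)
1/(D(-10) + a(129, -247)) = 1/(5*(-10) + (43 - 17*129)) = 1/(-50 + (43 - 2193)) = 1/(-50 - 2150) = 1/(-2200) = -1/2200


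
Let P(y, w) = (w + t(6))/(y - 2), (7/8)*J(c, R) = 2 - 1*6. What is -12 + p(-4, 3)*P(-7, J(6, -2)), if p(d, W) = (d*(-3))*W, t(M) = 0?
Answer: 44/7 ≈ 6.2857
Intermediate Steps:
J(c, R) = -32/7 (J(c, R) = 8*(2 - 1*6)/7 = 8*(2 - 6)/7 = (8/7)*(-4) = -32/7)
P(y, w) = w/(-2 + y) (P(y, w) = (w + 0)/(y - 2) = w/(-2 + y))
p(d, W) = -3*W*d (p(d, W) = (-3*d)*W = -3*W*d)
-12 + p(-4, 3)*P(-7, J(6, -2)) = -12 + (-3*3*(-4))*(-32/(7*(-2 - 7))) = -12 + 36*(-32/7/(-9)) = -12 + 36*(-32/7*(-1/9)) = -12 + 36*(32/63) = -12 + 128/7 = 44/7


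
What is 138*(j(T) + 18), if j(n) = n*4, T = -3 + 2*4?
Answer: 5244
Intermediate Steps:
T = 5 (T = -3 + 8 = 5)
j(n) = 4*n
138*(j(T) + 18) = 138*(4*5 + 18) = 138*(20 + 18) = 138*38 = 5244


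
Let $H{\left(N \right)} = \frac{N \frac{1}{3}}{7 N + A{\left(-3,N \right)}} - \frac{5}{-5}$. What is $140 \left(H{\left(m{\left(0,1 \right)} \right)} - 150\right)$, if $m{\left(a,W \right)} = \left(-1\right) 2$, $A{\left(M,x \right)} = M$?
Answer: $- \frac{1063580}{51} \approx -20855.0$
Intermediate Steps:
$m{\left(a,W \right)} = -2$
$H{\left(N \right)} = 1 + \frac{N}{3 \left(-3 + 7 N\right)}$ ($H{\left(N \right)} = \frac{N \frac{1}{3}}{7 N - 3} - \frac{5}{-5} = \frac{N \frac{1}{3}}{-3 + 7 N} - -1 = \frac{\frac{1}{3} N}{-3 + 7 N} + 1 = \frac{N}{3 \left(-3 + 7 N\right)} + 1 = 1 + \frac{N}{3 \left(-3 + 7 N\right)}$)
$140 \left(H{\left(m{\left(0,1 \right)} \right)} - 150\right) = 140 \left(\frac{-9 + 22 \left(-2\right)}{3 \left(-3 + 7 \left(-2\right)\right)} - 150\right) = 140 \left(\frac{-9 - 44}{3 \left(-3 - 14\right)} - 150\right) = 140 \left(\frac{1}{3} \frac{1}{-17} \left(-53\right) - 150\right) = 140 \left(\frac{1}{3} \left(- \frac{1}{17}\right) \left(-53\right) - 150\right) = 140 \left(\frac{53}{51} - 150\right) = 140 \left(- \frac{7597}{51}\right) = - \frac{1063580}{51}$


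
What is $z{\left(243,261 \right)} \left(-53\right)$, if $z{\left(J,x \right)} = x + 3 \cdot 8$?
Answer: $-15105$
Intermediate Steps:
$z{\left(J,x \right)} = 24 + x$ ($z{\left(J,x \right)} = x + 24 = 24 + x$)
$z{\left(243,261 \right)} \left(-53\right) = \left(24 + 261\right) \left(-53\right) = 285 \left(-53\right) = -15105$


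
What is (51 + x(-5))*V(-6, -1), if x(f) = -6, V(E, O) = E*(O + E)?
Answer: 1890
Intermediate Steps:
V(E, O) = E*(E + O)
(51 + x(-5))*V(-6, -1) = (51 - 6)*(-6*(-6 - 1)) = 45*(-6*(-7)) = 45*42 = 1890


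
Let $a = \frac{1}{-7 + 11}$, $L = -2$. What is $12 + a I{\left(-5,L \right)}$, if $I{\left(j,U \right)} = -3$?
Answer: $\frac{45}{4} \approx 11.25$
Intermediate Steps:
$a = \frac{1}{4} \approx 0.25$
$12 + a I{\left(-5,L \right)} = 12 + \frac{1}{4} \left(-3\right) = 12 - \frac{3}{4} = \frac{45}{4}$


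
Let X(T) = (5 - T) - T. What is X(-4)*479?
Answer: 6227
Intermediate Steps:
X(T) = 5 - 2*T
X(-4)*479 = (5 - 2*(-4))*479 = (5 + 8)*479 = 13*479 = 6227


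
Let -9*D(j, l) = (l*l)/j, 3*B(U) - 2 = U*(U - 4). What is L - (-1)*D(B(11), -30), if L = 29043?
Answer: 2294097/79 ≈ 29039.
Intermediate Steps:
B(U) = ⅔ + U*(-4 + U)/3 (B(U) = ⅔ + (U*(U - 4))/3 = ⅔ + (U*(-4 + U))/3 = ⅔ + U*(-4 + U)/3)
D(j, l) = -l²/(9*j) (D(j, l) = -l*l/(9*j) = -l²/(9*j))
L - (-1)*D(B(11), -30) = 29043 - (-1)*(-⅑*(-30)²/(⅔ - 4/3*11 + (⅓)*11²)) = 29043 - (-1)*(-⅑*900/(⅔ - 44/3 + (⅓)*121)) = 29043 - (-1)*(-⅑*900/(⅔ - 44/3 + 121/3)) = 29043 - (-1)*(-⅑*900/79/3) = 29043 - (-1)*(-⅑*3/79*900) = 29043 - (-1)*(-300)/79 = 29043 - 1*300/79 = 29043 - 300/79 = 2294097/79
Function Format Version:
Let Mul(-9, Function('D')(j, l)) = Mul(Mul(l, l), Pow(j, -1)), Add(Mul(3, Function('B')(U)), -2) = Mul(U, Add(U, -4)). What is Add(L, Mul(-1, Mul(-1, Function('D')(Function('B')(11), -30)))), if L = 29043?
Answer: Rational(2294097, 79) ≈ 29039.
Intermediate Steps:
Function('B')(U) = Add(Rational(2, 3), Mul(Rational(1, 3), U, Add(-4, U))) (Function('B')(U) = Add(Rational(2, 3), Mul(Rational(1, 3), Mul(U, Add(U, -4)))) = Add(Rational(2, 3), Mul(Rational(1, 3), Mul(U, Add(-4, U)))) = Add(Rational(2, 3), Mul(Rational(1, 3), U, Add(-4, U))))
Function('D')(j, l) = Mul(Rational(-1, 9), Pow(j, -1), Pow(l, 2)) (Function('D')(j, l) = Mul(Rational(-1, 9), Mul(Mul(l, l), Pow(j, -1))) = Mul(Rational(-1, 9), Mul(Pow(l, 2), Pow(j, -1))) = Mul(Rational(-1, 9), Mul(Pow(j, -1), Pow(l, 2))) = Mul(Rational(-1, 9), Pow(j, -1), Pow(l, 2)))
Add(L, Mul(-1, Mul(-1, Function('D')(Function('B')(11), -30)))) = Add(29043, Mul(-1, Mul(-1, Mul(Rational(-1, 9), Pow(Add(Rational(2, 3), Mul(Rational(-4, 3), 11), Mul(Rational(1, 3), Pow(11, 2))), -1), Pow(-30, 2))))) = Add(29043, Mul(-1, Mul(-1, Mul(Rational(-1, 9), Pow(Add(Rational(2, 3), Rational(-44, 3), Mul(Rational(1, 3), 121)), -1), 900)))) = Add(29043, Mul(-1, Mul(-1, Mul(Rational(-1, 9), Pow(Add(Rational(2, 3), Rational(-44, 3), Rational(121, 3)), -1), 900)))) = Add(29043, Mul(-1, Mul(-1, Mul(Rational(-1, 9), Pow(Rational(79, 3), -1), 900)))) = Add(29043, Mul(-1, Mul(-1, Mul(Rational(-1, 9), Rational(3, 79), 900)))) = Add(29043, Mul(-1, Mul(-1, Rational(-300, 79)))) = Add(29043, Mul(-1, Rational(300, 79))) = Add(29043, Rational(-300, 79)) = Rational(2294097, 79)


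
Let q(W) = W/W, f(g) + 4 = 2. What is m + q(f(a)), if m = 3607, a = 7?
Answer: 3608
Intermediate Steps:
f(g) = -2 (f(g) = -4 + 2 = -2)
q(W) = 1
m + q(f(a)) = 3607 + 1 = 3608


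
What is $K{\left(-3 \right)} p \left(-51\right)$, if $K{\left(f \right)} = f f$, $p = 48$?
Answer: $-22032$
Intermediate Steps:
$K{\left(f \right)} = f^{2}$
$K{\left(-3 \right)} p \left(-51\right) = \left(-3\right)^{2} \cdot 48 \left(-51\right) = 9 \cdot 48 \left(-51\right) = 432 \left(-51\right) = -22032$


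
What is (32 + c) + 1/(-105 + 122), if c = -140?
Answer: -1835/17 ≈ -107.94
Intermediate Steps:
(32 + c) + 1/(-105 + 122) = (32 - 140) + 1/(-105 + 122) = -108 + 1/17 = -1835/17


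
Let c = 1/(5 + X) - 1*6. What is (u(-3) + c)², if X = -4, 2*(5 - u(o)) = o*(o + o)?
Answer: 81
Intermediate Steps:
u(o) = 5 - o² (u(o) = 5 - o*(o + o)/2 = 5 - o*2*o/2 = 5 - o²)
c = -5 (c = 1/(5 - 4) - 1*6 = 1/1 - 6 = 1 - 6 = -5)
(u(-3) + c)² = ((5 - 1*(-3)²) - 5)² = ((5 - 1*9) - 5)² = ((5 - 9) - 5)² = (-4 - 5)² = (-9)² = 81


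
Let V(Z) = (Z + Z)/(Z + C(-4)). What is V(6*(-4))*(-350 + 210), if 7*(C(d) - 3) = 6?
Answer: -15680/47 ≈ -333.62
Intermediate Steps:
C(d) = 27/7 (C(d) = 3 + (⅐)*6 = 3 + 6/7 = 27/7)
V(Z) = 2*Z/(27/7 + Z) (V(Z) = (Z + Z)/(Z + 27/7) = (2*Z)/(27/7 + Z) = 2*Z/(27/7 + Z))
V(6*(-4))*(-350 + 210) = (14*(6*(-4))/(27 + 7*(6*(-4))))*(-350 + 210) = (14*(-24)/(27 + 7*(-24)))*(-140) = (14*(-24)/(27 - 168))*(-140) = (14*(-24)/(-141))*(-140) = (14*(-24)*(-1/141))*(-140) = (112/47)*(-140) = -15680/47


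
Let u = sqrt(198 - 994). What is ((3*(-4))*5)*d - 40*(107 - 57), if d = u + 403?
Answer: -26180 - 120*I*sqrt(199) ≈ -26180.0 - 1692.8*I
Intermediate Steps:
u = 2*I*sqrt(199) (u = sqrt(-796) = 2*I*sqrt(199) ≈ 28.213*I)
d = 403 + 2*I*sqrt(199) (d = 2*I*sqrt(199) + 403 = 403 + 2*I*sqrt(199) ≈ 403.0 + 28.213*I)
((3*(-4))*5)*d - 40*(107 - 57) = ((3*(-4))*5)*(403 + 2*I*sqrt(199)) - 40*(107 - 57) = (-12*5)*(403 + 2*I*sqrt(199)) - 40*50 = -60*(403 + 2*I*sqrt(199)) - 2000 = (-24180 - 120*I*sqrt(199)) - 2000 = -26180 - 120*I*sqrt(199)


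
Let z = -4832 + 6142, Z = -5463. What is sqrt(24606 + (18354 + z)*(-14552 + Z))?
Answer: I*sqrt(393550354) ≈ 19838.0*I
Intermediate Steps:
z = 1310
sqrt(24606 + (18354 + z)*(-14552 + Z)) = sqrt(24606 + (18354 + 1310)*(-14552 - 5463)) = sqrt(24606 + 19664*(-20015)) = sqrt(24606 - 393574960) = sqrt(-393550354) = I*sqrt(393550354)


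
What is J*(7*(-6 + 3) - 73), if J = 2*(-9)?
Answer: 1692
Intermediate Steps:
J = -18
J*(7*(-6 + 3) - 73) = -18*(7*(-6 + 3) - 73) = -18*(7*(-3) - 73) = -18*(-21 - 73) = -18*(-94) = 1692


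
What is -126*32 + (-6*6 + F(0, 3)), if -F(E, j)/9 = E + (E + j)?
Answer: -4095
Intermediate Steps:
F(E, j) = -18*E - 9*j (F(E, j) = -9*(E + (E + j)) = -9*(j + 2*E) = -18*E - 9*j)
-126*32 + (-6*6 + F(0, 3)) = -126*32 + (-6*6 + (-18*0 - 9*3)) = -4032 + (-36 + (0 - 27)) = -4032 + (-36 - 27) = -4032 - 63 = -4095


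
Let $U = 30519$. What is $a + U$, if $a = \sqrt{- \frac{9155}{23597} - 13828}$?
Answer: $30519 + \frac{i \sqrt{7699900990187}}{23597} \approx 30519.0 + 117.59 i$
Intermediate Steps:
$a = \frac{i \sqrt{7699900990187}}{23597}$ ($a = \sqrt{\left(-9155\right) \frac{1}{23597} - 13828} = \sqrt{- \frac{9155}{23597} - 13828} = \sqrt{- \frac{326308471}{23597}} = \frac{i \sqrt{7699900990187}}{23597} \approx 117.59 i$)
$a + U = \frac{i \sqrt{7699900990187}}{23597} + 30519 = 30519 + \frac{i \sqrt{7699900990187}}{23597}$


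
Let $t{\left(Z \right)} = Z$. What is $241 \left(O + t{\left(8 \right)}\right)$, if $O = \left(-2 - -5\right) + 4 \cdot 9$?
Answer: $11327$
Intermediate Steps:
$O = 39$ ($O = \left(-2 + 5\right) + 36 = 3 + 36 = 39$)
$241 \left(O + t{\left(8 \right)}\right) = 241 \left(39 + 8\right) = 241 \cdot 47 = 11327$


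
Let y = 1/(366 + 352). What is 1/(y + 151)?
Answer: 718/108419 ≈ 0.0066225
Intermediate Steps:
y = 1/718 ≈ 0.0013928
1/(y + 151) = 1/(1/718 + 151) = 1/(108419/718) = 718/108419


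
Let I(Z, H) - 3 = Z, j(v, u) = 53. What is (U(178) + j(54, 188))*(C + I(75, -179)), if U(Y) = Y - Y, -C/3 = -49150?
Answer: 7818984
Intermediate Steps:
C = 147450 (C = -3*(-49150) = 147450)
U(Y) = 0
I(Z, H) = 3 + Z
(U(178) + j(54, 188))*(C + I(75, -179)) = (0 + 53)*(147450 + (3 + 75)) = 53*(147450 + 78) = 53*147528 = 7818984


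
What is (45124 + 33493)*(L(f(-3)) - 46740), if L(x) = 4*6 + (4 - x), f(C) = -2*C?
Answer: -3672829006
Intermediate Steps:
L(x) = 28 - x (L(x) = 24 + (4 - x) = 28 - x)
(45124 + 33493)*(L(f(-3)) - 46740) = (45124 + 33493)*((28 - (-2)*(-3)) - 46740) = 78617*((28 - 1*6) - 46740) = 78617*((28 - 6) - 46740) = 78617*(22 - 46740) = 78617*(-46718) = -3672829006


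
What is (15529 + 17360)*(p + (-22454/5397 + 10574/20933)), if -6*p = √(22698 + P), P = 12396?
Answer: -4527299160952/37658467 - 10963*√35094/2 ≈ -1.1471e+6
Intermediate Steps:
p = -√35094/6 (p = -√(22698 + 12396)/6 = -√35094/6 ≈ -31.222)
(15529 + 17360)*(p + (-22454/5397 + 10574/20933)) = (15529 + 17360)*(-√35094/6 + (-22454/5397 + 10574/20933)) = 32889*(-√35094/6 + (-22454*1/5397 + 10574*(1/20933))) = 32889*(-√35094/6 + (-22454/5397 + 10574/20933)) = 32889*(-√35094/6 - 412961704/112975401) = 32889*(-412961704/112975401 - √35094/6) = -4527299160952/37658467 - 10963*√35094/2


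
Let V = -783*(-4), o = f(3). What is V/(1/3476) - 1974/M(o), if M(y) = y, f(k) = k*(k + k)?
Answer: 32660167/3 ≈ 1.0887e+7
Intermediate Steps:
f(k) = 2*k**2 (f(k) = k*(2*k) = 2*k**2)
o = 18 (o = 2*3**2 = 2*9 = 18)
V = 3132
V/(1/3476) - 1974/M(o) = 3132/(1/3476) - 1974/18 = 3132/(1/3476) - 1974*1/18 = 3132*3476 - 329/3 = 10886832 - 329/3 = 32660167/3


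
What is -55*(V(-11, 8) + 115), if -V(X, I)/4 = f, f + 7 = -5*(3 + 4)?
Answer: -15565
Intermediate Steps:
f = -42 (f = -7 - 5*(3 + 4) = -7 - 5*7 = -7 - 35 = -42)
V(X, I) = 168 (V(X, I) = -4*(-42) = 168)
-55*(V(-11, 8) + 115) = -55*(168 + 115) = -55*283 = -15565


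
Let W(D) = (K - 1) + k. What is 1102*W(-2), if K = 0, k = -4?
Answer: -5510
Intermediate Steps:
W(D) = -5 (W(D) = (0 - 1) - 4 = -1 - 4 = -5)
1102*W(-2) = 1102*(-5) = -5510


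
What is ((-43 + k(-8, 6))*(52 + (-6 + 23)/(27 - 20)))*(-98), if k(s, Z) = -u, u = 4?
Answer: 250698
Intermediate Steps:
k(s, Z) = -4 (k(s, Z) = -1*4 = -4)
((-43 + k(-8, 6))*(52 + (-6 + 23)/(27 - 20)))*(-98) = ((-43 - 4)*(52 + (-6 + 23)/(27 - 20)))*(-98) = -47*(52 + 17/7)*(-98) = -47*381/7*(-98) = -17907/7*(-98) = 250698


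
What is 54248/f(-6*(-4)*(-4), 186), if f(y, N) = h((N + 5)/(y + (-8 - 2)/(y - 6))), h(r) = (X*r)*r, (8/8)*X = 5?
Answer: 1297714200488/474435405 ≈ 2735.3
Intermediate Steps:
X = 5
h(r) = 5*r² (h(r) = (5*r)*r = 5*r²)
f(y, N) = 5*(5 + N)²/(y - 10/(-6 + y))² (f(y, N) = 5*((N + 5)/(y + (-8 - 2)/(y - 6)))² = 5*((5 + N)/(y - 10/(-6 + y)))² = 5*((5 + N)²/(y - 10/(-6 + y))²) = 5*(5 + N)²/(y - 10/(-6 + y))²)
54248/f(-6*(-4)*(-4), 186) = 54248/((5*(-30 + 5*(-6*(-4)*(-4)) + 186*(-6 - 6*(-4)*(-4)))²/(-10 + (-6*(-4)*(-4))*(-6 - 6*(-4)*(-4)))²)) = 54248/((5*(-30 + 5*(24*(-4)) + 186*(-6 + 24*(-4)))²/(-10 + (24*(-4))*(-6 + 24*(-4)))²)) = 54248/((5*(-30 + 5*(-96) + 186*(-6 - 96))²/(-10 - 96*(-6 - 96))²)) = 54248/((5*(-30 - 480 + 186*(-102))²/(-10 - 96*(-102))²)) = 54248/((5*(-30 - 480 - 18972)²/(-10 + 9792)²)) = 54248/((5*(-19482)²/9782²)) = 54248/((5*(1/95687524)*379548324)) = 54248/(474435405/23921881) = 54248*(23921881/474435405) = 1297714200488/474435405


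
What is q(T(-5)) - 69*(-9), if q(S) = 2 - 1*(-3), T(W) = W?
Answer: 626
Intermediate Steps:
q(S) = 5 (q(S) = 2 + 3 = 5)
q(T(-5)) - 69*(-9) = 5 - 69*(-9) = 5 + 621 = 626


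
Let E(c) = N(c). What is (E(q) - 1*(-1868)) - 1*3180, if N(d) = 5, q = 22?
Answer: -1307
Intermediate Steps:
E(c) = 5
(E(q) - 1*(-1868)) - 1*3180 = (5 - 1*(-1868)) - 1*3180 = (5 + 1868) - 3180 = 1873 - 3180 = -1307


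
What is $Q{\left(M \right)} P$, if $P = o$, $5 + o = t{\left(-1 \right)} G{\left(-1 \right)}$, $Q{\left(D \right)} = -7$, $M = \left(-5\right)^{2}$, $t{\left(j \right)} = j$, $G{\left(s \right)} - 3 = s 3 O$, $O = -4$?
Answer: $140$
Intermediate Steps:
$G{\left(s \right)} = 3 - 12 s$ ($G{\left(s \right)} = 3 + s 3 \left(-4\right) = 3 + 3 s \left(-4\right) = 3 - 12 s$)
$M = 25$
$o = -20$ ($o = -5 - \left(3 - -12\right) = -5 - \left(3 + 12\right) = -5 - 15 = -20$)
$P = -20$
$Q{\left(M \right)} P = \left(-7\right) \left(-20\right) = 140$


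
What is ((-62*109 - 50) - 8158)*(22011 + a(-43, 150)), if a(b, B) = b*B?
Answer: -232885926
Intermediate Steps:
a(b, B) = B*b
((-62*109 - 50) - 8158)*(22011 + a(-43, 150)) = ((-62*109 - 50) - 8158)*(22011 + 150*(-43)) = ((-6758 - 50) - 8158)*(22011 - 6450) = (-6808 - 8158)*15561 = -14966*15561 = -232885926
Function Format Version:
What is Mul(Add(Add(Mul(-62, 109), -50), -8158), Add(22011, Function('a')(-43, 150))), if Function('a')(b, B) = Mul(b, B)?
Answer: -232885926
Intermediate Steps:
Function('a')(b, B) = Mul(B, b)
Mul(Add(Add(Mul(-62, 109), -50), -8158), Add(22011, Function('a')(-43, 150))) = Mul(Add(Add(Mul(-62, 109), -50), -8158), Add(22011, Mul(150, -43))) = Mul(Add(Add(-6758, -50), -8158), Add(22011, -6450)) = Mul(Add(-6808, -8158), 15561) = Mul(-14966, 15561) = -232885926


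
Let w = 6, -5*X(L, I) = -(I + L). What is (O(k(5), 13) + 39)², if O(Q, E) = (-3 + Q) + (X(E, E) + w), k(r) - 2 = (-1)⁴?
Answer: 63001/25 ≈ 2520.0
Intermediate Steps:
X(L, I) = I/5 + L/5 (X(L, I) = -(-1)*(I + L)/5 = -(-I - L)/5 = I/5 + L/5)
k(r) = 3 (k(r) = 2 + (-1)⁴ = 2 + 1 = 3)
O(Q, E) = 3 + Q + 2*E/5 (O(Q, E) = (-3 + Q) + ((E/5 + E/5) + 6) = (-3 + Q) + (2*E/5 + 6) = (-3 + Q) + (6 + 2*E/5) = 3 + Q + 2*E/5)
(O(k(5), 13) + 39)² = ((3 + 3 + (⅖)*13) + 39)² = ((3 + 3 + 26/5) + 39)² = (56/5 + 39)² = (251/5)² = 63001/25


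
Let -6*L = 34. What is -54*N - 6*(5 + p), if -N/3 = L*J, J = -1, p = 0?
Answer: 888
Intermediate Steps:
L = -17/3 (L = -⅙*34 = -17/3 ≈ -5.6667)
N = -17 (N = -(-17)*(-1) = -3*17/3 = -17)
-54*N - 6*(5 + p) = -54*(-17) - 6*(5 + 0) = 918 - 6*5 = 918 - 30 = 888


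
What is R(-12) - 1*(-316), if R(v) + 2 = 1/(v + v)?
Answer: 7535/24 ≈ 313.96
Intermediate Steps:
R(v) = -2 + 1/(2*v) (R(v) = -2 + 1/(v + v) = -2 + 1/(2*v))
R(-12) - 1*(-316) = (-2 + (½)/(-12)) - 1*(-316) = (-2 + (½)*(-1/12)) + 316 = (-2 - 1/24) + 316 = -49/24 + 316 = 7535/24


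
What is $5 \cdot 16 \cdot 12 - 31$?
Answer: $929$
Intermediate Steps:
$5 \cdot 16 \cdot 12 - 31 = 80 \cdot 12 - 31 = 960 - 31 = 929$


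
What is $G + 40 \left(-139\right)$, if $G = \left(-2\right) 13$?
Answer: $-5586$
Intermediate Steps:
$G = -26$
$G + 40 \left(-139\right) = -26 + 40 \left(-139\right) = -26 - 5560 = -5586$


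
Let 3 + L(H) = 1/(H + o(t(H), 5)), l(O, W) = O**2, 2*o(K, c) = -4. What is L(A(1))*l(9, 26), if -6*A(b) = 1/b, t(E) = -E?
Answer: -3645/13 ≈ -280.38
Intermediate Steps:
o(K, c) = -2 (o(K, c) = (1/2)*(-4) = -2)
A(b) = -1/(6*b)
L(H) = -3 + 1/(-2 + H) (L(H) = -3 + 1/(H - 2) = -3 + 1/(-2 + H))
L(A(1))*l(9, 26) = ((7 - (-1)/(2*1))/(-2 - 1/6/1))*9**2 = ((7 - (-1)/2)/(-2 - 1/6*1))*81 = ((7 - 3*(-1/6))/(-2 - 1/6))*81 = ((7 + 1/2)/(-13/6))*81 = -6/13*15/2*81 = -45/13*81 = -3645/13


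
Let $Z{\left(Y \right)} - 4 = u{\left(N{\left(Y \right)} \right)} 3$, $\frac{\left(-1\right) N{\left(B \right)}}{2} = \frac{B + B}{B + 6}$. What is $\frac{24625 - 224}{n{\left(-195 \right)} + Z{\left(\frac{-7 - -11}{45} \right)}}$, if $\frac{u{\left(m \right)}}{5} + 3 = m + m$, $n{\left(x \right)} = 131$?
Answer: $\frac{257149}{930} \approx 276.5$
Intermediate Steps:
$N{\left(B \right)} = - \frac{4 B}{6 + B}$ ($N{\left(B \right)} = - 2 \frac{B + B}{B + 6} = - 2 \frac{2 B}{6 + B} = - \frac{4 B}{6 + B}$)
$u{\left(m \right)} = -15 + 10 m$ ($u{\left(m \right)} = -15 + 5 \left(m + m\right) = -15 + 5 \cdot 2 m = -15 + 10 m$)
$Z{\left(Y \right)} = -41 - \frac{120 Y}{6 + Y}$ ($Z{\left(Y \right)} = 4 + \left(-15 + 10 \left(- \frac{4 Y}{6 + Y}\right)\right) 3 = 4 + \left(-15 - \frac{40 Y}{6 + Y}\right) 3 = 4 - \left(45 + \frac{120 Y}{6 + Y}\right) = -41 - \frac{120 Y}{6 + Y}$)
$\frac{24625 - 224}{n{\left(-195 \right)} + Z{\left(\frac{-7 - -11}{45} \right)}} = \frac{24625 - 224}{131 + \frac{-246 - 161 \frac{-7 - -11}{45}}{6 + \frac{-7 - -11}{45}}} = \frac{24401}{131 + \frac{-246 - 161 \left(-7 + 11\right) \frac{1}{45}}{6 + \left(-7 + 11\right) \frac{1}{45}}} = \frac{24401}{131 + \frac{-246 - 161 \cdot 4 \cdot \frac{1}{45}}{6 + 4 \cdot \frac{1}{45}}} = \frac{24401}{131 + \frac{-246 - \frac{644}{45}}{6 + \frac{4}{45}}} = \frac{24401}{131 + \frac{-246 - \frac{644}{45}}{\frac{274}{45}}} = \frac{24401}{131 + \frac{45}{274} \left(- \frac{11714}{45}\right)} = \frac{24401}{131 - \frac{5857}{137}} = \frac{24401}{\frac{12090}{137}} = 24401 \cdot \frac{137}{12090} = \frac{257149}{930}$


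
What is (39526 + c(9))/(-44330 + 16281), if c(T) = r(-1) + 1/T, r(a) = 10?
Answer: -355825/252441 ≈ -1.4095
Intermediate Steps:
c(T) = 10 + 1/T
(39526 + c(9))/(-44330 + 16281) = (39526 + (10 + 1/9))/(-44330 + 16281) = (39526 + (10 + ⅑))/(-28049) = (39526 + 91/9)*(-1/28049) = (355825/9)*(-1/28049) = -355825/252441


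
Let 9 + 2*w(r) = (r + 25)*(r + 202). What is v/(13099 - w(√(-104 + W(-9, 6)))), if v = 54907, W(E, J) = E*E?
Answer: 2325860520/449777567 + 24927778*I*√23/449777567 ≈ 5.1711 + 0.2658*I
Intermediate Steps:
W(E, J) = E²
w(r) = -9/2 + (25 + r)*(202 + r)/2 (w(r) = -9/2 + ((r + 25)*(r + 202))/2 = -9/2 + ((25 + r)*(202 + r))/2 = -9/2 + (25 + r)*(202 + r)/2)
v/(13099 - w(√(-104 + W(-9, 6)))) = 54907/(13099 - (5041/2 + (√(-104 + (-9)²))²/2 + 227*√(-104 + (-9)²)/2)) = 54907/(13099 - (5041/2 + (√(-104 + 81))²/2 + 227*√(-104 + 81)/2)) = 54907/(13099 - (5041/2 + (√(-23))²/2 + 227*√(-23)/2)) = 54907/(13099 - (5041/2 + (I*√23)²/2 + 227*(I*√23)/2)) = 54907/(13099 - (5041/2 + (½)*(-23) + 227*I*√23/2)) = 54907/(13099 - (5041/2 - 23/2 + 227*I*√23/2)) = 54907/(13099 - (2509 + 227*I*√23/2)) = 54907/(13099 + (-2509 - 227*I*√23/2)) = 54907/(10590 - 227*I*√23/2)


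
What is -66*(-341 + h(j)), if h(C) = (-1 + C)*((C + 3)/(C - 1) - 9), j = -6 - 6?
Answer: 15378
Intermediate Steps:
j = -12
h(C) = (-1 + C)*(-9 + (3 + C)/(-1 + C)) (h(C) = (-1 + C)*((3 + C)/(-1 + C) - 9) = (-1 + C)*(-9 + (3 + C)/(-1 + C)))
-66*(-341 + h(j)) = -66*(-341 + (12 - 8*(-12))) = -66*(-341 + (12 + 96)) = -66*(-341 + 108) = -66*(-233) = 15378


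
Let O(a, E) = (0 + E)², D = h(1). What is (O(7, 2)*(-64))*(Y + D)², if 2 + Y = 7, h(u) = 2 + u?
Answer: -16384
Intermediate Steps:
Y = 5 (Y = -2 + 7 = 5)
D = 3 (D = 2 + 1 = 3)
O(a, E) = E²
(O(7, 2)*(-64))*(Y + D)² = (2²*(-64))*(5 + 3)² = (4*(-64))*8² = -256*64 = -16384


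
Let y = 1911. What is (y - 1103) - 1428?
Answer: -620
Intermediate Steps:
(y - 1103) - 1428 = (1911 - 1103) - 1428 = 808 - 1428 = -620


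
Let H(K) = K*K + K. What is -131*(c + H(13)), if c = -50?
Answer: -17292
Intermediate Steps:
H(K) = K + K**2 (H(K) = K**2 + K = K + K**2)
-131*(c + H(13)) = -131*(-50 + 13*(1 + 13)) = -131*(-50 + 13*14) = -131*(-50 + 182) = -131*132 = -17292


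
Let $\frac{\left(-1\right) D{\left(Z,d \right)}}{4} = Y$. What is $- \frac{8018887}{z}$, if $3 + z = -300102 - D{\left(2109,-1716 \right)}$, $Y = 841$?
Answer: $\frac{8018887}{296741} \approx 27.023$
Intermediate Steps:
$D{\left(Z,d \right)} = -3364$ ($D{\left(Z,d \right)} = \left(-4\right) 841 = -3364$)
$z = -296741$ ($z = -3 - 296738 = -296741$)
$- \frac{8018887}{z} = - \frac{8018887}{-296741} = \left(-8018887\right) \left(- \frac{1}{296741}\right) = \frac{8018887}{296741}$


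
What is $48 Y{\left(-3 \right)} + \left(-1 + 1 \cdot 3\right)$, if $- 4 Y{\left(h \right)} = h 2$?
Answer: $74$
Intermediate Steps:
$Y{\left(h \right)} = - \frac{h}{2}$ ($Y{\left(h \right)} = - \frac{h 2}{4} = - \frac{2 h}{4} = - \frac{h}{2}$)
$48 Y{\left(-3 \right)} + \left(-1 + 1 \cdot 3\right) = 48 \left(\left(- \frac{1}{2}\right) \left(-3\right)\right) + \left(-1 + 1 \cdot 3\right) = 48 \cdot \frac{3}{2} + \left(-1 + 3\right) = 72 + 2 = 74$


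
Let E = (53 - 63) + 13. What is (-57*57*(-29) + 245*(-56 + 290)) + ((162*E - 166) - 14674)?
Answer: 137197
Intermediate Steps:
E = 3 (E = -10 + 13 = 3)
(-57*57*(-29) + 245*(-56 + 290)) + ((162*E - 166) - 14674) = (-57*57*(-29) + 245*(-56 + 290)) + ((162*3 - 166) - 14674) = (-3249*(-29) + 245*234) + ((486 - 166) - 14674) = (94221 + 57330) + (320 - 14674) = 151551 - 14354 = 137197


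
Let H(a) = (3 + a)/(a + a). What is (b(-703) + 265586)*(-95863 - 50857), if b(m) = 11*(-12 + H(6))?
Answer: -38948621320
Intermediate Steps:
H(a) = (3 + a)/(2*a) (H(a) = (3 + a)/((2*a)) = (3 + a)*(1/(2*a)) = (3 + a)/(2*a))
b(m) = -495/4 (b(m) = 11*(-12 + (½)*(3 + 6)/6) = 11*(-12 + (½)*(⅙)*9) = 11*(-12 + ¾) = 11*(-45/4) = -495/4)
(b(-703) + 265586)*(-95863 - 50857) = (-495/4 + 265586)*(-95863 - 50857) = (1061849/4)*(-146720) = -38948621320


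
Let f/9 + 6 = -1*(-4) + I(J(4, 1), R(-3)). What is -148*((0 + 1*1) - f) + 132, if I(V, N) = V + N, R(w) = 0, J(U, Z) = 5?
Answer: 3980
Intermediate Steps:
I(V, N) = N + V
f = 27 (f = -54 + 9*(-1*(-4) + (0 + 5)) = -54 + 9*(4 + 5) = -54 + 9*9 = -54 + 81 = 27)
-148*((0 + 1*1) - f) + 132 = -148*((0 + 1*1) - 1*27) + 132 = -148*((0 + 1) - 27) + 132 = -148*(1 - 27) + 132 = -148*(-26) + 132 = 3848 + 132 = 3980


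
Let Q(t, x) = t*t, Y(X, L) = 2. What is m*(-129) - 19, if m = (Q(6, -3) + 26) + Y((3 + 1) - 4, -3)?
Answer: -8275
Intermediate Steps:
Q(t, x) = t**2
m = 64 (m = (6**2 + 26) + 2 = (36 + 26) + 2 = 62 + 2 = 64)
m*(-129) - 19 = 64*(-129) - 19 = -8256 - 19 = -8275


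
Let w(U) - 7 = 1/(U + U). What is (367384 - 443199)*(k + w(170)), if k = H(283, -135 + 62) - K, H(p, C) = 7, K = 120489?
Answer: 621099209337/68 ≈ 9.1338e+9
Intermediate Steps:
w(U) = 7 + 1/(2*U) (w(U) = 7 + 1/(U + U) = 7 + 1/(2*U))
k = -120482 (k = 7 - 1*120489 = 7 - 120489 = -120482)
(367384 - 443199)*(k + w(170)) = (367384 - 443199)*(-120482 + (7 + (½)/170)) = -75815*(-120482 + (7 + (½)*(1/170))) = -75815*(-120482 + (7 + 1/340)) = -75815*(-120482 + 2381/340) = -75815*(-40961499/340) = 621099209337/68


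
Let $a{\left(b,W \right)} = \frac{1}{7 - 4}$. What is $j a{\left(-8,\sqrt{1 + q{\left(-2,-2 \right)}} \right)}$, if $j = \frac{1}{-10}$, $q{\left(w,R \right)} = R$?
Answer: $- \frac{1}{30} \approx -0.033333$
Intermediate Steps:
$j = - \frac{1}{10} \approx -0.1$
$a{\left(b,W \right)} = \frac{1}{3}$
$j a{\left(-8,\sqrt{1 + q{\left(-2,-2 \right)}} \right)} = \left(- \frac{1}{10}\right) \frac{1}{3} = - \frac{1}{30}$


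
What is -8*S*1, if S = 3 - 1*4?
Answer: 8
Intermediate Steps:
S = -1 (S = 3 - 4 = -1)
-8*S*1 = -8*(-1)*1 = 8*1 = 8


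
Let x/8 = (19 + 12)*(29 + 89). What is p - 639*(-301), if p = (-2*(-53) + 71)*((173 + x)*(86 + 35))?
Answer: 630644568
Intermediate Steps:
x = 29264 (x = 8*((19 + 12)*(29 + 89)) = 8*(31*118) = 8*3658 = 29264)
p = 630452229 (p = (-2*(-53) + 71)*((173 + 29264)*(86 + 35)) = (106 + 71)*(29437*121) = 177*3561877 = 630452229)
p - 639*(-301) = 630452229 - 639*(-301) = 630452229 + 192339 = 630644568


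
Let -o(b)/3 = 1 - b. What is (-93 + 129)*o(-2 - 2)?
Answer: -540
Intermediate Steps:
o(b) = -3 + 3*b (o(b) = -3*(1 - b) = -3 + 3*b)
(-93 + 129)*o(-2 - 2) = (-93 + 129)*(-3 + 3*(-2 - 2)) = 36*(-3 + 3*(-4)) = 36*(-3 - 12) = 36*(-15) = -540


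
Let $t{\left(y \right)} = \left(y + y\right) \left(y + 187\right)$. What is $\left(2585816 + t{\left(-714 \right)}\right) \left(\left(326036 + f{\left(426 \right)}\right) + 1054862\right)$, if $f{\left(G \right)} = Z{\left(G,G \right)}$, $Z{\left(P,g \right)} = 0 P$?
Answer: $4609951218056$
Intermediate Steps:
$Z{\left(P,g \right)} = 0$
$f{\left(G \right)} = 0$
$t{\left(y \right)} = 2 y \left(187 + y\right)$
$\left(2585816 + t{\left(-714 \right)}\right) \left(\left(326036 + f{\left(426 \right)}\right) + 1054862\right) = \left(2585816 + 2 \left(-714\right) \left(187 - 714\right)\right) \left(\left(326036 + 0\right) + 1054862\right) = \left(2585816 + 2 \left(-714\right) \left(-527\right)\right) \left(326036 + 1054862\right) = \left(2585816 + 752556\right) 1380898 = 3338372 \cdot 1380898 = 4609951218056$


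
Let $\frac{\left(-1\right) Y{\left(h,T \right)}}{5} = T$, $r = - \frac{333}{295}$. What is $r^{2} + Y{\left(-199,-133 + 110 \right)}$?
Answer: $\frac{10118764}{87025} \approx 116.27$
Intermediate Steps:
$r = - \frac{333}{295}$ ($r = \left(-333\right) \frac{1}{295} = - \frac{333}{295} \approx -1.1288$)
$Y{\left(h,T \right)} = - 5 T$
$r^{2} + Y{\left(-199,-133 + 110 \right)} = \left(- \frac{333}{295}\right)^{2} - 5 \left(-133 + 110\right) = \frac{110889}{87025} - -115 = \frac{110889}{87025} + 115 = \frac{10118764}{87025}$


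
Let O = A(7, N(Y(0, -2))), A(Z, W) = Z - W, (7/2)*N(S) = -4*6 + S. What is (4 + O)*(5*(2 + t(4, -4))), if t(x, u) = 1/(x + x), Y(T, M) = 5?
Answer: 9775/56 ≈ 174.55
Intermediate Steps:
N(S) = -48/7 + 2*S/7 (N(S) = 2*(-4*6 + S)/7 = 2*(-24 + S)/7 = -48/7 + 2*S/7)
t(x, u) = 1/(2*x)
O = 87/7 (O = 7 - (-48/7 + (2/7)*5) = 7 - (-48/7 + 10/7) = 7 - 1*(-38/7) = 7 + 38/7 = 87/7 ≈ 12.429)
(4 + O)*(5*(2 + t(4, -4))) = (4 + 87/7)*(5*(2 + (½)/4)) = 115*(5*(2 + (½)*(¼)))/7 = 115*(5*(2 + ⅛))/7 = 115*(5*(17/8))/7 = (115/7)*(85/8) = 9775/56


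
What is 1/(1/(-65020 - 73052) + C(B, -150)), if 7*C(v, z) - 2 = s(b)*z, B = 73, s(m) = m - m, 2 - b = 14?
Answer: 966504/276137 ≈ 3.5001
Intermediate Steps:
b = -12 (b = 2 - 1*14 = 2 - 14 = -12)
s(m) = 0
C(v, z) = 2/7 (C(v, z) = 2/7 + (0*z)/7 = 2/7 + (1/7)*0 = 2/7 + 0 = 2/7)
1/(1/(-65020 - 73052) + C(B, -150)) = 1/(1/(-65020 - 73052) + 2/7) = 1/(1/(-138072) + 2/7) = 1/(-1/138072 + 2/7) = 1/(276137/966504) = 966504/276137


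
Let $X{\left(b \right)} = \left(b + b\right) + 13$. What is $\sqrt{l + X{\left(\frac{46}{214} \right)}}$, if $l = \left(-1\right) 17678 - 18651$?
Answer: $\frac{i \sqrt{415776962}}{107} \approx 190.57 i$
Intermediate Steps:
$X{\left(b \right)} = 13 + 2 b$ ($X{\left(b \right)} = 2 b + 13 = 13 + 2 b$)
$l = -36329$ ($l = -17678 - 18651 = -36329$)
$\sqrt{l + X{\left(\frac{46}{214} \right)}} = \sqrt{-36329 + \left(13 + 2 \cdot \frac{46}{214}\right)} = \sqrt{-36329 + \left(13 + 2 \cdot 46 \cdot \frac{1}{214}\right)} = \sqrt{-36329 + \left(13 + 2 \cdot \frac{23}{107}\right)} = \sqrt{-36329 + \left(13 + \frac{46}{107}\right)} = \sqrt{-36329 + \frac{1437}{107}} = \sqrt{- \frac{3885766}{107}} = \frac{i \sqrt{415776962}}{107}$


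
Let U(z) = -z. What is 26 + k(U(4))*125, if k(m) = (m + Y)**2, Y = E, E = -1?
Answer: 3151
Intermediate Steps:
Y = -1
k(m) = (-1 + m)**2 (k(m) = (m - 1)**2 = (-1 + m)**2)
26 + k(U(4))*125 = 26 + (-1 - 1*4)**2*125 = 26 + (-1 - 4)**2*125 = 26 + (-5)**2*125 = 26 + 25*125 = 26 + 3125 = 3151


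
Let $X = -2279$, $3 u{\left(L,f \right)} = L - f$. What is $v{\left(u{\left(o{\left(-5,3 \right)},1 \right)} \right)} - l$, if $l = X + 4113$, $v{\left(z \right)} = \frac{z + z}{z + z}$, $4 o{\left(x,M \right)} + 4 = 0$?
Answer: $-1833$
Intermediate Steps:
$o{\left(x,M \right)} = -1$ ($o{\left(x,M \right)} = -1 + \frac{1}{4} \cdot 0 = -1 + 0 = -1$)
$u{\left(L,f \right)} = - \frac{f}{3} + \frac{L}{3}$ ($u{\left(L,f \right)} = \frac{L - f}{3} = - \frac{f}{3} + \frac{L}{3}$)
$v{\left(z \right)} = 1$ ($v{\left(z \right)} = \frac{2 z}{2 z} = 2 z \frac{1}{2 z} = 1$)
$l = 1834$ ($l = -2279 + 4113 = 1834$)
$v{\left(u{\left(o{\left(-5,3 \right)},1 \right)} \right)} - l = 1 - 1834 = -1833$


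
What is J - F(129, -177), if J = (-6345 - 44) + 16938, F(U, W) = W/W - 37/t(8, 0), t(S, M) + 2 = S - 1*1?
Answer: 52777/5 ≈ 10555.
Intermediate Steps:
t(S, M) = -3 + S (t(S, M) = -2 + (S - 1*1) = -2 + (S - 1) = -2 + (-1 + S) = -3 + S)
F(U, W) = -32/5 (F(U, W) = W/W - 37/(-3 + 8) = 1 - 37/5 = -32/5)
J = 10549 (J = -6389 + 16938 = 10549)
J - F(129, -177) = 10549 - 1*(-32/5) = 10549 + 32/5 = 52777/5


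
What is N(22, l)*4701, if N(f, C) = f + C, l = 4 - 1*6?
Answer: 94020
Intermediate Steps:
l = -2 (l = 4 - 6 = -2)
N(f, C) = C + f
N(22, l)*4701 = (-2 + 22)*4701 = 20*4701 = 94020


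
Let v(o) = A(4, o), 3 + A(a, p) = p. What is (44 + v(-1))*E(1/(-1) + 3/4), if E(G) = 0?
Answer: 0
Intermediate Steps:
A(a, p) = -3 + p
v(o) = -3 + o
(44 + v(-1))*E(1/(-1) + 3/4) = (44 + (-3 - 1))*0 = (44 - 4)*0 = 40*0 = 0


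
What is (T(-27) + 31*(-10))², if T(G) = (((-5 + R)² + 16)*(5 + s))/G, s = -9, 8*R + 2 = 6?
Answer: 67650625/729 ≈ 92799.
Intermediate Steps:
R = ½ (R = -¼ + (⅛)*6 = -¼ + ¾ = ½ ≈ 0.50000)
T(G) = -145/G (T(G) = (((-5 + ½)² + 16)*(5 - 9))/G = (((-9/2)² + 16)*(-4))/G = ((81/4 + 16)*(-4))/G = ((145/4)*(-4))/G = -145/G)
(T(-27) + 31*(-10))² = (-145/(-27) + 31*(-10))² = (-145*(-1/27) - 310)² = (145/27 - 310)² = (-8225/27)² = 67650625/729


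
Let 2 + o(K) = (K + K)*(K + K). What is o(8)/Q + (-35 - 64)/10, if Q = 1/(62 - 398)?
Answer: -853539/10 ≈ -85354.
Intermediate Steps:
o(K) = -2 + 4*K² (o(K) = -2 + (K + K)*(K + K) = -2 + (2*K)*(2*K) = -2 + 4*K²)
Q = -1/336 (Q = 1/(-336) = -1/336 ≈ -0.0029762)
o(8)/Q + (-35 - 64)/10 = (-2 + 4*8²)/(-1/336) + (-35 - 64)/10 = (-2 + 4*64)*(-336) - 99*⅒ = (-2 + 256)*(-336) - 99/10 = 254*(-336) - 99/10 = -85344 - 99/10 = -853539/10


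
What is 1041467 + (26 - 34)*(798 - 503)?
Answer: 1039107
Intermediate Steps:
1041467 + (26 - 34)*(798 - 503) = 1041467 - 8*295 = 1041467 - 2360 = 1039107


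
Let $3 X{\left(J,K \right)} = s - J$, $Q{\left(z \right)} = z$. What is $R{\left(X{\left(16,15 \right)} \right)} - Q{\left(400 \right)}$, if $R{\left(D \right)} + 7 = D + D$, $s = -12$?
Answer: $- \frac{1277}{3} \approx -425.67$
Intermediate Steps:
$X{\left(J,K \right)} = -4 - \frac{J}{3}$ ($X{\left(J,K \right)} = \frac{-12 - J}{3} = -4 - \frac{J}{3}$)
$R{\left(D \right)} = -7 + 2 D$ ($R{\left(D \right)} = -7 + \left(D + D\right) = -7 + 2 D$)
$R{\left(X{\left(16,15 \right)} \right)} - Q{\left(400 \right)} = \left(-7 + 2 \left(-4 - \frac{16}{3}\right)\right) - 400 = \left(-7 + 2 \left(- \frac{28}{3}\right)\right) - 400 = \left(-7 - \frac{56}{3}\right) - 400 = - \frac{77}{3} - 400 = - \frac{1277}{3}$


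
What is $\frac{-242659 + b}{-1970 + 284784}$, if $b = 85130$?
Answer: $- \frac{157529}{282814} \approx -0.55701$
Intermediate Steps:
$\frac{-242659 + b}{-1970 + 284784} = \frac{-242659 + 85130}{-1970 + 284784} = - \frac{157529}{282814}$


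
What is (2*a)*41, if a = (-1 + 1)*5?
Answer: 0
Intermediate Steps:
a = 0 (a = 0*5 = 0)
(2*a)*41 = (2*0)*41 = 0*41 = 0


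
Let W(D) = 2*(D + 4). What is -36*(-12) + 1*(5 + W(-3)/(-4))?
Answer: 873/2 ≈ 436.50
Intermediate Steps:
W(D) = 8 + 2*D (W(D) = 2*(4 + D) = 8 + 2*D)
-36*(-12) + 1*(5 + W(-3)/(-4)) = -36*(-12) + 1*(5 + (8 + 2*(-3))/(-4)) = 432 + 1*(5 + (8 - 6)*(-1/4)) = 432 + 1*(5 + 2*(-1/4)) = 432 + 1*(5 - 1/2) = 432 + 1*(9/2) = 432 + 9/2 = 873/2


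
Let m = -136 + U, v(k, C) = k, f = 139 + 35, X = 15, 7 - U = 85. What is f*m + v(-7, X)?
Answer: -37243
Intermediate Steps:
U = -78 (U = 7 - 1*85 = 7 - 85 = -78)
f = 174
m = -214 (m = -136 - 78 = -214)
f*m + v(-7, X) = 174*(-214) - 7 = -37236 - 7 = -37243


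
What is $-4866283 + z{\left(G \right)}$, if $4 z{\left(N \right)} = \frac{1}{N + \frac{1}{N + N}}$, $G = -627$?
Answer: $- \frac{7652317611221}{1572518} \approx -4.8663 \cdot 10^{6}$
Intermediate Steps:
$z{\left(N \right)} = \frac{1}{4 \left(N + \frac{1}{2 N}\right)}$ ($z{\left(N \right)} = \frac{1}{4 \left(N + \frac{1}{N + N}\right)} = \frac{1}{4 \left(N + \frac{1}{2 N}\right)}$)
$-4866283 + z{\left(G \right)} = -4866283 + \frac{1}{2} \left(-627\right) \frac{1}{1 + 2 \left(-627\right)^{2}} = -4866283 + \frac{1}{2} \left(-627\right) \frac{1}{1 + 2 \cdot 393129} = -4866283 + \frac{1}{2} \left(-627\right) \frac{1}{1 + 786258} = -4866283 + \frac{1}{2} \left(-627\right) \frac{1}{786259} = -4866283 - \frac{627}{1572518} = - \frac{7652317611221}{1572518}$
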